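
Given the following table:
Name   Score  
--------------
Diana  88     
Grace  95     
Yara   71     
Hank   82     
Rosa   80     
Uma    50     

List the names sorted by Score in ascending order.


Sorting by Score (ascending):
  Uma: 50
  Yara: 71
  Rosa: 80
  Hank: 82
  Diana: 88
  Grace: 95


ANSWER: Uma, Yara, Rosa, Hank, Diana, Grace


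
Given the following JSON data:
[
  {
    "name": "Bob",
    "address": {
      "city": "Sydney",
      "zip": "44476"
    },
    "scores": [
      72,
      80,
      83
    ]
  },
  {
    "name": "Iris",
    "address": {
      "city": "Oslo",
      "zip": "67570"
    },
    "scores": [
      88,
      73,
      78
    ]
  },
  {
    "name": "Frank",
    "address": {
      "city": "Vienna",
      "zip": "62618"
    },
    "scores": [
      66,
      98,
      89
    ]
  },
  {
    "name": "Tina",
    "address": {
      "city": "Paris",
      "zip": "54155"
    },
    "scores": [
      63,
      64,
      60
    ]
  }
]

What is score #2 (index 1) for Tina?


Path: records[3].scores[1]
Value: 64

ANSWER: 64


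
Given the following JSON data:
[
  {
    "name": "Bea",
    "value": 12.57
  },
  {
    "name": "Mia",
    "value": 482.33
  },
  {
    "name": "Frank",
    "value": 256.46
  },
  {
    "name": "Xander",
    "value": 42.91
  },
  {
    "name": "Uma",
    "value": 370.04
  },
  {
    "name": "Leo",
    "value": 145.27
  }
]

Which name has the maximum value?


Comparing values:
  Bea: 12.57
  Mia: 482.33
  Frank: 256.46
  Xander: 42.91
  Uma: 370.04
  Leo: 145.27
Maximum: Mia (482.33)

ANSWER: Mia


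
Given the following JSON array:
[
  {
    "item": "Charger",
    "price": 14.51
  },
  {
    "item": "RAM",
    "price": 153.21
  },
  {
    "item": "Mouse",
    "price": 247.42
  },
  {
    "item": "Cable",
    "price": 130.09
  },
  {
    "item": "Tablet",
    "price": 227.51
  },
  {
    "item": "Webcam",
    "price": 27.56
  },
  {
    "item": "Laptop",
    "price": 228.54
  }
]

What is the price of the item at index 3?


Array index 3 -> Cable
price = 130.09

ANSWER: 130.09


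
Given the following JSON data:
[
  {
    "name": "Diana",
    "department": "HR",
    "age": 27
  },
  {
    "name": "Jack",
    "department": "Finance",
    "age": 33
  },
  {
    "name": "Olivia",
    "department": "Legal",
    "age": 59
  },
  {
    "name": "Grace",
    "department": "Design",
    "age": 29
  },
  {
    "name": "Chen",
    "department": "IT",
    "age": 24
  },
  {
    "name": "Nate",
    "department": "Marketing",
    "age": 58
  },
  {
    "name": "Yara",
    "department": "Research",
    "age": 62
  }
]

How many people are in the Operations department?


Scanning records for department = Operations
  No matches found
Count: 0

ANSWER: 0


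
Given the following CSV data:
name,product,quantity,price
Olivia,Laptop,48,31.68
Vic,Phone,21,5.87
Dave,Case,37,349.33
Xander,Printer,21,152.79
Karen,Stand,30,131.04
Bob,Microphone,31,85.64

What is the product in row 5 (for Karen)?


Row 5: Karen
Column 'product' = Stand

ANSWER: Stand


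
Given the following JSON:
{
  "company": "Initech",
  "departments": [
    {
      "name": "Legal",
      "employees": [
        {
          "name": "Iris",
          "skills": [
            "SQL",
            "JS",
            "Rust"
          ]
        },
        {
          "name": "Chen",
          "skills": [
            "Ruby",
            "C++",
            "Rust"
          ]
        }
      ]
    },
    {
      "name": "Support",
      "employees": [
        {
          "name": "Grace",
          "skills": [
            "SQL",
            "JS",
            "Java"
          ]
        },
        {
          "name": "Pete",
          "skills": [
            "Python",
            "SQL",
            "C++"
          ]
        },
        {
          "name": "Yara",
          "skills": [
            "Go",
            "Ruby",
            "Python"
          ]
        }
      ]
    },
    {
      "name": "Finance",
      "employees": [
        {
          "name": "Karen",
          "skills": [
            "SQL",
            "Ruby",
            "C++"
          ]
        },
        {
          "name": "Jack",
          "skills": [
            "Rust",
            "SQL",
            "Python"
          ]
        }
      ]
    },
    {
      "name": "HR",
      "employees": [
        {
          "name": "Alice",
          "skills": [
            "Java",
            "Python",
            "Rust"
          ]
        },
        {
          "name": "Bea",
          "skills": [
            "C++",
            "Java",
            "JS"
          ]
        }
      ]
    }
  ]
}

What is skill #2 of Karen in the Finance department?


Path: departments[2].employees[0].skills[1]
Value: Ruby

ANSWER: Ruby


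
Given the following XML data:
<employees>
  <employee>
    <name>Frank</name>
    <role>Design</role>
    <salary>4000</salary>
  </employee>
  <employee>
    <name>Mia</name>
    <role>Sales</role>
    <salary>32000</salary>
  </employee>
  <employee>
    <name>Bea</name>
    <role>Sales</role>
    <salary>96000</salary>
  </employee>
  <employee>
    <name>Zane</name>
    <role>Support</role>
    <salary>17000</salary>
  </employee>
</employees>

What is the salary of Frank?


Searching for <employee> with <name>Frank</name>
Found at position 1
<salary>4000</salary>

ANSWER: 4000


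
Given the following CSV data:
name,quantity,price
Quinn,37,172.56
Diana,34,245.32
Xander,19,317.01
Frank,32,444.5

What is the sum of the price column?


Values in 'price' column:
  Row 1: 172.56
  Row 2: 245.32
  Row 3: 317.01
  Row 4: 444.5
Sum = 172.56 + 245.32 + 317.01 + 444.5 = 1179.39

ANSWER: 1179.39


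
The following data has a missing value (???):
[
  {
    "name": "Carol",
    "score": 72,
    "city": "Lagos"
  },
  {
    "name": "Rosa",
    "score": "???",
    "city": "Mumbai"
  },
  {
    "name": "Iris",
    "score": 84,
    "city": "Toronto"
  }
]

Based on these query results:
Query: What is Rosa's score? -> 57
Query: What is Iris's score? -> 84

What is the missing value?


The missing value is Rosa's score
From query: Rosa's score = 57

ANSWER: 57


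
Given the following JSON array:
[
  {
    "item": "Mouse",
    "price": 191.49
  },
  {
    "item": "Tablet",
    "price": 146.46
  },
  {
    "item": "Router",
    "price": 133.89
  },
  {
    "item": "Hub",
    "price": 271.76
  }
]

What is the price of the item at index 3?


Array index 3 -> Hub
price = 271.76

ANSWER: 271.76


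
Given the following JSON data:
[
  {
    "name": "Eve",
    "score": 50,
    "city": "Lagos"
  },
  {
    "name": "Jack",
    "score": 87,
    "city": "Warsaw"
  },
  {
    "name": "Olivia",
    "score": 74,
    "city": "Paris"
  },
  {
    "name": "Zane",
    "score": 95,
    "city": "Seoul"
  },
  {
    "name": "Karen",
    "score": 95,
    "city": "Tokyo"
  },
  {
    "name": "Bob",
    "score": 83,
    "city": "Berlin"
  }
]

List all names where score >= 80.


Filtering records where score >= 80:
  Eve (score=50) -> no
  Jack (score=87) -> YES
  Olivia (score=74) -> no
  Zane (score=95) -> YES
  Karen (score=95) -> YES
  Bob (score=83) -> YES


ANSWER: Jack, Zane, Karen, Bob


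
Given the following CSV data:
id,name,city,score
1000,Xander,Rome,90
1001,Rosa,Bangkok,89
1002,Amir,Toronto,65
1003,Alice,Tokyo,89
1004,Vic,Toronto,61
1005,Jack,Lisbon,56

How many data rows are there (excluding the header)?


Counting rows (excluding header):
Header: id,name,city,score
Data rows: 6

ANSWER: 6


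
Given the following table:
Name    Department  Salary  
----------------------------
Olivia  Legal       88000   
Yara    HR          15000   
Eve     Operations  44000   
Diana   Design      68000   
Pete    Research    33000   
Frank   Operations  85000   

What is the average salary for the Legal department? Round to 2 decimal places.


Legal department members:
  Olivia: 88000
Sum = 88000
Count = 1
Average = 88000 / 1 = 88000.00

ANSWER: 88000.00


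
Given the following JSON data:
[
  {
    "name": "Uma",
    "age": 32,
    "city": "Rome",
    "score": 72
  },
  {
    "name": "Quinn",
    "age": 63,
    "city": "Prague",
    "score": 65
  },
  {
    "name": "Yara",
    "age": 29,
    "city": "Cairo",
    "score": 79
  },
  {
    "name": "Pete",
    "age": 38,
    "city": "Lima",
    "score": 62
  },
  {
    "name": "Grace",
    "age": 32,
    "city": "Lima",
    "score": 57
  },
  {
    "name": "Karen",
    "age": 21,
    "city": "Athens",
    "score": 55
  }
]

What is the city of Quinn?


Looking up record where name = Quinn
Record index: 1
Field 'city' = Prague

ANSWER: Prague


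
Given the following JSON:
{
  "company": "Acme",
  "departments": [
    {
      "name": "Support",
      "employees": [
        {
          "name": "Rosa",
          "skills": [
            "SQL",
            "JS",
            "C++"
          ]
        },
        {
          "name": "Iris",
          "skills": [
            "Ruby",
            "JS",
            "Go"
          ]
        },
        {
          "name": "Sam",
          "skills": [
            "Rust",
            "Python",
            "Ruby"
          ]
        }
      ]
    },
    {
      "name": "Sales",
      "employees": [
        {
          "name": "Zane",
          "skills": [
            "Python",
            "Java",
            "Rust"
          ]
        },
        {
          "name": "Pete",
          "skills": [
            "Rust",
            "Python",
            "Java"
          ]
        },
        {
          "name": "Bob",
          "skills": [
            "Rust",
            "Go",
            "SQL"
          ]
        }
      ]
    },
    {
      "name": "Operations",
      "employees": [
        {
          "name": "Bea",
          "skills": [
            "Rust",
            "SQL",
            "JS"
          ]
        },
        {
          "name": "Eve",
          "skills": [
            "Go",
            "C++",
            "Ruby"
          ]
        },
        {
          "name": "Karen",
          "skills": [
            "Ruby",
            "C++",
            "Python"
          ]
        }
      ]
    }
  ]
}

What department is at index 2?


Path: departments[2].name
Value: Operations

ANSWER: Operations


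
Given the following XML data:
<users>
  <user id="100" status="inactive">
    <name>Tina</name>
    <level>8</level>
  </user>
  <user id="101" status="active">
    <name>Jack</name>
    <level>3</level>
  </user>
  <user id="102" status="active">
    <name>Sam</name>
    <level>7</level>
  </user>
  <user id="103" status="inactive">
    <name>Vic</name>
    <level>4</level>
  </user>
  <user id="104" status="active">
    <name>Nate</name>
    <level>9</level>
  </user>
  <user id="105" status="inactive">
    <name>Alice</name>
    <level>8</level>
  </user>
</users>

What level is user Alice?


Finding user: Alice
<level>8</level>

ANSWER: 8


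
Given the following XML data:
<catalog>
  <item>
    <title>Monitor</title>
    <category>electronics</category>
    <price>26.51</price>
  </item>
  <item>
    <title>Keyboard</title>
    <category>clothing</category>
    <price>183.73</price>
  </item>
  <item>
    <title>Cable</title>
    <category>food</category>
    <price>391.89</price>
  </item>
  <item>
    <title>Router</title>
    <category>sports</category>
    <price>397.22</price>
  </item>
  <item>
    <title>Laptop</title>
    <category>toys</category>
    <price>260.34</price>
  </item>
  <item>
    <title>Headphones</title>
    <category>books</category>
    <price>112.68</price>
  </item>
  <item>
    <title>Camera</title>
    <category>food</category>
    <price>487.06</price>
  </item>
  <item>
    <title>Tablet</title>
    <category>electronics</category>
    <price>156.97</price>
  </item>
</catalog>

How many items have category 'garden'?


Scanning <item> elements for <category>garden</category>:
Count: 0

ANSWER: 0


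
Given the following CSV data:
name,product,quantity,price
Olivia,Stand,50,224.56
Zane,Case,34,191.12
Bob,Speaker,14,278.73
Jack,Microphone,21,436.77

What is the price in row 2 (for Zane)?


Row 2: Zane
Column 'price' = 191.12

ANSWER: 191.12


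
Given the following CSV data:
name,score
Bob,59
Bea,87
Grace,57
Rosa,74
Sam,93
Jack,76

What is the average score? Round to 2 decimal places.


Scores: 59, 87, 57, 74, 93, 76
Sum = 446
Count = 6
Average = 446 / 6 = 74.33

ANSWER: 74.33


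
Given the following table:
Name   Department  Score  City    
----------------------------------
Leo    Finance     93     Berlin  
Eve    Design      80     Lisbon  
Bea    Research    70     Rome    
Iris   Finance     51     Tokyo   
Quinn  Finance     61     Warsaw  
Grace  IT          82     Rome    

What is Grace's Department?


Row 6: Grace
Department = IT

ANSWER: IT


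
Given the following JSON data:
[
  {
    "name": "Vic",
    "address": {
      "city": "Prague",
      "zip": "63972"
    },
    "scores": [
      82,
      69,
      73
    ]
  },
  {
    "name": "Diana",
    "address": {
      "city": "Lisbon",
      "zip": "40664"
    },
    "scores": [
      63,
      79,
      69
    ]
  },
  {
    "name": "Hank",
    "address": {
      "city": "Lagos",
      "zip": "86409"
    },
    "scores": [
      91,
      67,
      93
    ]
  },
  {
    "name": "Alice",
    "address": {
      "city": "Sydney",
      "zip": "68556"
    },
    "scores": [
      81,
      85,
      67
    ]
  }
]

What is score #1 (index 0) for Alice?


Path: records[3].scores[0]
Value: 81

ANSWER: 81


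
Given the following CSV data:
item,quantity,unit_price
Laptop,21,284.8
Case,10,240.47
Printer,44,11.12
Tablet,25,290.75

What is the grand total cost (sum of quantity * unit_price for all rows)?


Computing row totals:
  Laptop: 21 * 284.8 = 5980.8
  Case: 10 * 240.47 = 2404.7
  Printer: 44 * 11.12 = 489.28
  Tablet: 25 * 290.75 = 7268.75
Grand total = 5980.8 + 2404.7 + 489.28 + 7268.75 = 16143.53

ANSWER: 16143.53


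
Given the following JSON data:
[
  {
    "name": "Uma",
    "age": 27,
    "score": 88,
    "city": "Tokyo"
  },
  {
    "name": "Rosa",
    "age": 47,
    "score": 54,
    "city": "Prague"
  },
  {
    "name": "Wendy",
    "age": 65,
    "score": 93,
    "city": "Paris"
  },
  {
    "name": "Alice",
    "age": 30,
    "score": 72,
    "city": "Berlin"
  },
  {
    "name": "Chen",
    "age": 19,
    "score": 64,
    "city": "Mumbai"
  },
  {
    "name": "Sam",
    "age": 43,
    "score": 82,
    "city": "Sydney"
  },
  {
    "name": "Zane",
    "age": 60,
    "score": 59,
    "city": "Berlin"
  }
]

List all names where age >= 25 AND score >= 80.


Checking both conditions:
  Uma (age=27, score=88) -> YES
  Rosa (age=47, score=54) -> no
  Wendy (age=65, score=93) -> YES
  Alice (age=30, score=72) -> no
  Chen (age=19, score=64) -> no
  Sam (age=43, score=82) -> YES
  Zane (age=60, score=59) -> no


ANSWER: Uma, Wendy, Sam


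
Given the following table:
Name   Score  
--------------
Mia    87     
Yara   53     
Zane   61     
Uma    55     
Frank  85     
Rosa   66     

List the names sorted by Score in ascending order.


Sorting by Score (ascending):
  Yara: 53
  Uma: 55
  Zane: 61
  Rosa: 66
  Frank: 85
  Mia: 87


ANSWER: Yara, Uma, Zane, Rosa, Frank, Mia


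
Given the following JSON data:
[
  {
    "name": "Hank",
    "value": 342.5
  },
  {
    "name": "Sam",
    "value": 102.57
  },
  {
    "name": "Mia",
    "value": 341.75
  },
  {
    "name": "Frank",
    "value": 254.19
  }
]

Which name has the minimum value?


Comparing values:
  Hank: 342.5
  Sam: 102.57
  Mia: 341.75
  Frank: 254.19
Minimum: Sam (102.57)

ANSWER: Sam


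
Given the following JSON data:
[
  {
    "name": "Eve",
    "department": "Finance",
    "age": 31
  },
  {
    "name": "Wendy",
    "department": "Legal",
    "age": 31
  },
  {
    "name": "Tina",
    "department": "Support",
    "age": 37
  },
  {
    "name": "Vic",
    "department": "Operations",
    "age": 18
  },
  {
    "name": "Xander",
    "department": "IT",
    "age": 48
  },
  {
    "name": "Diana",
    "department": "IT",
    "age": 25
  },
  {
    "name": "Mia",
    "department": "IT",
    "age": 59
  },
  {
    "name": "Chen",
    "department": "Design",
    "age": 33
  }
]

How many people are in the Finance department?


Scanning records for department = Finance
  Record 0: Eve
Count: 1

ANSWER: 1


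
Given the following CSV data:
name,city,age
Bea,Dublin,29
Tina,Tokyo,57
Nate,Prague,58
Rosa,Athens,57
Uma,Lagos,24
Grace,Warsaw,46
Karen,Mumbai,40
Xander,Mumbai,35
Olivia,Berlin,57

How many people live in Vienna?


Scanning city column for 'Vienna':
Total matches: 0

ANSWER: 0


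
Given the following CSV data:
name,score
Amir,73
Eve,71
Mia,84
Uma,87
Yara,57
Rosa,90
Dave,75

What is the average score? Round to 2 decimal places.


Scores: 73, 71, 84, 87, 57, 90, 75
Sum = 537
Count = 7
Average = 537 / 7 = 76.71

ANSWER: 76.71


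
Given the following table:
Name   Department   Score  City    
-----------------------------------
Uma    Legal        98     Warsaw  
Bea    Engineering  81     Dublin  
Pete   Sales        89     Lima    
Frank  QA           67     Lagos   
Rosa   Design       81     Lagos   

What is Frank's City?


Row 4: Frank
City = Lagos

ANSWER: Lagos


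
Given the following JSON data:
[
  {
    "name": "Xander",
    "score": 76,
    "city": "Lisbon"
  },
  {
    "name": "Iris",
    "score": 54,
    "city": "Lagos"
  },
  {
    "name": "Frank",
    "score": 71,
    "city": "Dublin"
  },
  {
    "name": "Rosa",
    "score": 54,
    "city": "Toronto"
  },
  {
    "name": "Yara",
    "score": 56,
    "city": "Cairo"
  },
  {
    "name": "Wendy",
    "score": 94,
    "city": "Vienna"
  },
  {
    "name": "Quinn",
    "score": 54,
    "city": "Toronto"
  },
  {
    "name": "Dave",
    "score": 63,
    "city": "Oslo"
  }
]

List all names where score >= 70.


Filtering records where score >= 70:
  Xander (score=76) -> YES
  Iris (score=54) -> no
  Frank (score=71) -> YES
  Rosa (score=54) -> no
  Yara (score=56) -> no
  Wendy (score=94) -> YES
  Quinn (score=54) -> no
  Dave (score=63) -> no


ANSWER: Xander, Frank, Wendy


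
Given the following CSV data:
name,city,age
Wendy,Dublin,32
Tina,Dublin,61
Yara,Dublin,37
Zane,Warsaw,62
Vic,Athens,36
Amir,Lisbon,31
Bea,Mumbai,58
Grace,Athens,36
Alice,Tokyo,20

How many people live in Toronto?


Scanning city column for 'Toronto':
Total matches: 0

ANSWER: 0


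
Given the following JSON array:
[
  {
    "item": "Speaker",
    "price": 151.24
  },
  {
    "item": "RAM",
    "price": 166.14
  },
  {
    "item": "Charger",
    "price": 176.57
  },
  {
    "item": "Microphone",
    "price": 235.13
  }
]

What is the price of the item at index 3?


Array index 3 -> Microphone
price = 235.13

ANSWER: 235.13


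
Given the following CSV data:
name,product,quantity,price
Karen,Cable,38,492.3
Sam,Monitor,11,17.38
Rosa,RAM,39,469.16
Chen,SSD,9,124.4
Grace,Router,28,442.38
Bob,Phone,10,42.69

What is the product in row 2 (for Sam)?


Row 2: Sam
Column 'product' = Monitor

ANSWER: Monitor


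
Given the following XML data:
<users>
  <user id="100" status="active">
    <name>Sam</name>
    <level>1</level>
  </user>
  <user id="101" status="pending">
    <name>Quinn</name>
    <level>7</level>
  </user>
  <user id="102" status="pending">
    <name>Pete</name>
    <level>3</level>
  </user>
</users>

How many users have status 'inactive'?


Counting users with status='inactive':
Count: 0

ANSWER: 0


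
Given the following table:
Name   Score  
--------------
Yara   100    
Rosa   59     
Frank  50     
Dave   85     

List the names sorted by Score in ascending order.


Sorting by Score (ascending):
  Frank: 50
  Rosa: 59
  Dave: 85
  Yara: 100


ANSWER: Frank, Rosa, Dave, Yara


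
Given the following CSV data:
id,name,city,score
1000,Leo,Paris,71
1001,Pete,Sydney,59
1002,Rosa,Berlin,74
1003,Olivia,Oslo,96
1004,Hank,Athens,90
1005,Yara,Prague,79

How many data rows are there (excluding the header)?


Counting rows (excluding header):
Header: id,name,city,score
Data rows: 6

ANSWER: 6


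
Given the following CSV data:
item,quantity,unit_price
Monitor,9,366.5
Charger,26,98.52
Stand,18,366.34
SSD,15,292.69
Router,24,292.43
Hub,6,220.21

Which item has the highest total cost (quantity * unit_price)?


Computing row totals:
  Monitor: 3298.5
  Charger: 2561.52
  Stand: 6594.12
  SSD: 4390.35
  Router: 7018.32
  Hub: 1321.26
Maximum: Router (7018.32)

ANSWER: Router


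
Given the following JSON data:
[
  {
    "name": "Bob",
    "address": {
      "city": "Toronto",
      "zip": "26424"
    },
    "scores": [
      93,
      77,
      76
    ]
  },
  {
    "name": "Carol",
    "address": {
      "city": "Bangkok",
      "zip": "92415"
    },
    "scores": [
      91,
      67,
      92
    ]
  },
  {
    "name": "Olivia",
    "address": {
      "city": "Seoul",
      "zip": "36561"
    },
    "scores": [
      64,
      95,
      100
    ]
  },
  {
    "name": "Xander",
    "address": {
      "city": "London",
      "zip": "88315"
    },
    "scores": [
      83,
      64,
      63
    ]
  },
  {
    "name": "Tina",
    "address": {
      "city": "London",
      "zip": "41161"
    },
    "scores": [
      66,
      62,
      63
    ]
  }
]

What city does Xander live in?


Path: records[3].address.city
Value: London

ANSWER: London


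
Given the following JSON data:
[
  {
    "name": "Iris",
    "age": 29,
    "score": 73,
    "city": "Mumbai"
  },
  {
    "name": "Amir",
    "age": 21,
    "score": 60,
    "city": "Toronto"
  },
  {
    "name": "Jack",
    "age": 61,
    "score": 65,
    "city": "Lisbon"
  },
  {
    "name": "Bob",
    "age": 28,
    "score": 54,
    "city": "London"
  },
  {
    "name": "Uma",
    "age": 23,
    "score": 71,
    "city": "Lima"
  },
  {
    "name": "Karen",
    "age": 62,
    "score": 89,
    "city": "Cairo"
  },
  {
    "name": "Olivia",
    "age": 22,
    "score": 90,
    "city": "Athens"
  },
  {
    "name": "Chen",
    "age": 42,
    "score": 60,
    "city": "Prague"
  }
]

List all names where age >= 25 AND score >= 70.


Checking both conditions:
  Iris (age=29, score=73) -> YES
  Amir (age=21, score=60) -> no
  Jack (age=61, score=65) -> no
  Bob (age=28, score=54) -> no
  Uma (age=23, score=71) -> no
  Karen (age=62, score=89) -> YES
  Olivia (age=22, score=90) -> no
  Chen (age=42, score=60) -> no


ANSWER: Iris, Karen


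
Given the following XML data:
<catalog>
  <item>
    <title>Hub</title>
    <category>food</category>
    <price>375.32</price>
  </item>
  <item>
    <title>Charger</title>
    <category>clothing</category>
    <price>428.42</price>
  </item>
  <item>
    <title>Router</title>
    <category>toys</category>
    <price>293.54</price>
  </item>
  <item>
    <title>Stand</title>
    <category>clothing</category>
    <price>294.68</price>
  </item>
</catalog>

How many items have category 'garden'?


Scanning <item> elements for <category>garden</category>:
Count: 0

ANSWER: 0


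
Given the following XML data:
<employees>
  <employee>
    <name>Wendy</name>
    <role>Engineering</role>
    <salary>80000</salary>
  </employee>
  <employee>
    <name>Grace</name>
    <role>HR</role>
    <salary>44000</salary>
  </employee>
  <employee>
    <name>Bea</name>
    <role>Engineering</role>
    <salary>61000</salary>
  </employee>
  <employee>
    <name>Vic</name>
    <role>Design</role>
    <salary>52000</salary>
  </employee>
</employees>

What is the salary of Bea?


Searching for <employee> with <name>Bea</name>
Found at position 3
<salary>61000</salary>

ANSWER: 61000


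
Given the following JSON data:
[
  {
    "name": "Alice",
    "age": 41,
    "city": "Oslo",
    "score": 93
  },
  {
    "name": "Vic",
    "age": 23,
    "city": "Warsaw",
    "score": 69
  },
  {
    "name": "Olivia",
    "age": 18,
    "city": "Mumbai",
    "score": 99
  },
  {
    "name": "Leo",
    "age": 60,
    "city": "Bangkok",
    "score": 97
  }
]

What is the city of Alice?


Looking up record where name = Alice
Record index: 0
Field 'city' = Oslo

ANSWER: Oslo


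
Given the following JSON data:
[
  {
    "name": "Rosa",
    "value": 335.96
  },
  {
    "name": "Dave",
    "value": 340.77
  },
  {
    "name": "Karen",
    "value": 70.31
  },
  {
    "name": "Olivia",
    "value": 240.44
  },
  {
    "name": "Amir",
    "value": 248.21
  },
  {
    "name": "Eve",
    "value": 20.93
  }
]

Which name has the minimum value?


Comparing values:
  Rosa: 335.96
  Dave: 340.77
  Karen: 70.31
  Olivia: 240.44
  Amir: 248.21
  Eve: 20.93
Minimum: Eve (20.93)

ANSWER: Eve


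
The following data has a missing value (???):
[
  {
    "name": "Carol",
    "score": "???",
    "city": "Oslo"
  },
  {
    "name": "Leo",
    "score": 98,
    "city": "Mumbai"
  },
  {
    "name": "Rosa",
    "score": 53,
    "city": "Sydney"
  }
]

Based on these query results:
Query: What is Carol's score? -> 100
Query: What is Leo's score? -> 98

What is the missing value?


The missing value is Carol's score
From query: Carol's score = 100

ANSWER: 100


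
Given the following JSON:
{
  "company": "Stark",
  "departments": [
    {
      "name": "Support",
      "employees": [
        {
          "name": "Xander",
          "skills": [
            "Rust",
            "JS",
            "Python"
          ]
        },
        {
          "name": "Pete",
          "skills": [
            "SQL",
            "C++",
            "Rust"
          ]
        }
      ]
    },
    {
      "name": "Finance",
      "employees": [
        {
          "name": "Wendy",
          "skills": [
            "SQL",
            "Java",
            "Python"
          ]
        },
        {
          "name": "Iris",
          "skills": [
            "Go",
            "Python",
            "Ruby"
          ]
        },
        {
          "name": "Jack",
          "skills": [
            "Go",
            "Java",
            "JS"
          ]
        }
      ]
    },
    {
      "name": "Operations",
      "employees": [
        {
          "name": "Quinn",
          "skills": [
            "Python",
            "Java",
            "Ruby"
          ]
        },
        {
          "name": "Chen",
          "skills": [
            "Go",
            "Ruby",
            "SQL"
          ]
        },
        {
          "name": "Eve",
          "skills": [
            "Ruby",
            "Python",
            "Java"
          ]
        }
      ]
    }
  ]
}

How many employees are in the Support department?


Path: departments[0].employees
Count: 2

ANSWER: 2


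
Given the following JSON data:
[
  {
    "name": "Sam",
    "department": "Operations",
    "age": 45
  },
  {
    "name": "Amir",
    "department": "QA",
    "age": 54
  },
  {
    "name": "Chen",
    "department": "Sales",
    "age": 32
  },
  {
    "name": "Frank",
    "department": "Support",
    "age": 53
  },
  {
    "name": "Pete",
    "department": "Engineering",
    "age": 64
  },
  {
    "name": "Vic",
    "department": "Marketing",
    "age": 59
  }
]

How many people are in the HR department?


Scanning records for department = HR
  No matches found
Count: 0

ANSWER: 0


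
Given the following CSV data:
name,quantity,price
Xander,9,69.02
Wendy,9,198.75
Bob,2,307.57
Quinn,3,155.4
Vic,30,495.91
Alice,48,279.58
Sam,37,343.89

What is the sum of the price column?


Values in 'price' column:
  Row 1: 69.02
  Row 2: 198.75
  Row 3: 307.57
  Row 4: 155.4
  Row 5: 495.91
  Row 6: 279.58
  Row 7: 343.89
Sum = 69.02 + 198.75 + 307.57 + 155.4 + 495.91 + 279.58 + 343.89 = 1850.12

ANSWER: 1850.12


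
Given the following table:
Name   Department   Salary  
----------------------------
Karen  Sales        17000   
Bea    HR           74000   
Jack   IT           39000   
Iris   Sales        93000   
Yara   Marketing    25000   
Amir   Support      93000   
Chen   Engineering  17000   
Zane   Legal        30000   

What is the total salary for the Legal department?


Legal department members:
  Zane: 30000
Total = 30000 = 30000

ANSWER: 30000


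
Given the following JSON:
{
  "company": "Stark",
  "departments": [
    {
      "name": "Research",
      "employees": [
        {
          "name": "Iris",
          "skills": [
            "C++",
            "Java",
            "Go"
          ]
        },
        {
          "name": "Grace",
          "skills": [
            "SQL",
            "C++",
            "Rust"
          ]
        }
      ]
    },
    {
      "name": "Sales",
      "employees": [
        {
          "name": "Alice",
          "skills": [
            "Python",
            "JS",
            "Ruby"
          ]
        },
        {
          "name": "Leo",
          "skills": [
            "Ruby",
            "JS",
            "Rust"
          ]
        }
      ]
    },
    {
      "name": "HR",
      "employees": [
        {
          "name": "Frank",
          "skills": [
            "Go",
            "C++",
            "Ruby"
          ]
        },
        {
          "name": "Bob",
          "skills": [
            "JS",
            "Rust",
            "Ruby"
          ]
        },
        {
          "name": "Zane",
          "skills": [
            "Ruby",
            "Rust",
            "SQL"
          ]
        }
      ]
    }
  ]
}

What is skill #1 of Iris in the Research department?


Path: departments[0].employees[0].skills[0]
Value: C++

ANSWER: C++


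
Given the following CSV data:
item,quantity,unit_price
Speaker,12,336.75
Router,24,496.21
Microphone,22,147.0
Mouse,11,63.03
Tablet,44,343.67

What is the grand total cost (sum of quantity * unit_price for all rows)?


Computing row totals:
  Speaker: 12 * 336.75 = 4041.0
  Router: 24 * 496.21 = 11909.04
  Microphone: 22 * 147.0 = 3234.0
  Mouse: 11 * 63.03 = 693.33
  Tablet: 44 * 343.67 = 15121.48
Grand total = 4041.0 + 11909.04 + 3234.0 + 693.33 + 15121.48 = 34998.85

ANSWER: 34998.85


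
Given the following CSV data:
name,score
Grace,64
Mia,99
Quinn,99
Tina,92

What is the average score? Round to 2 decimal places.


Scores: 64, 99, 99, 92
Sum = 354
Count = 4
Average = 354 / 4 = 88.50

ANSWER: 88.50


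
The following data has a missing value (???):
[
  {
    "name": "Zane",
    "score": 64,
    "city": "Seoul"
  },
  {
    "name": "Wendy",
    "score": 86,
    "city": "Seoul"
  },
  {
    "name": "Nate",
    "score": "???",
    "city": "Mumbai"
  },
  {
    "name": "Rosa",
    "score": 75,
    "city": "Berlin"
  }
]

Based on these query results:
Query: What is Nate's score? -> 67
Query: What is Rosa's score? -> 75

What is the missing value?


The missing value is Nate's score
From query: Nate's score = 67

ANSWER: 67


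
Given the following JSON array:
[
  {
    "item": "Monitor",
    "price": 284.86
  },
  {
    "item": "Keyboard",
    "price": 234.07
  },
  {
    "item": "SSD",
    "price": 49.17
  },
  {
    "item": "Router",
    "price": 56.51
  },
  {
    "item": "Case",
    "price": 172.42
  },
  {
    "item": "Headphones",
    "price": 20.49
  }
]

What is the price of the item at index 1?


Array index 1 -> Keyboard
price = 234.07

ANSWER: 234.07


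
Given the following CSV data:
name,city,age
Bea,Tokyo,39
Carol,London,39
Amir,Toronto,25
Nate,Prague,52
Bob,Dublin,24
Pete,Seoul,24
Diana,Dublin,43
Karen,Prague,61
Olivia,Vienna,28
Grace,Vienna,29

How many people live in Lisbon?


Scanning city column for 'Lisbon':
Total matches: 0

ANSWER: 0


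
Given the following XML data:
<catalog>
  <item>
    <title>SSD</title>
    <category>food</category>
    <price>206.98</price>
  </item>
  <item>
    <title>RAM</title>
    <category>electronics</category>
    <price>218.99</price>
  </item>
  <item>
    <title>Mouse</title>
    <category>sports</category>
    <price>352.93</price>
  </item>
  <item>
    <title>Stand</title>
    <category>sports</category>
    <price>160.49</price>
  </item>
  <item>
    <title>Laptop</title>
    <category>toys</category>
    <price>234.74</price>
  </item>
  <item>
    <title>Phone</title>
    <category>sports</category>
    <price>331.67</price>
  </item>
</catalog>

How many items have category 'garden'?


Scanning <item> elements for <category>garden</category>:
Count: 0

ANSWER: 0


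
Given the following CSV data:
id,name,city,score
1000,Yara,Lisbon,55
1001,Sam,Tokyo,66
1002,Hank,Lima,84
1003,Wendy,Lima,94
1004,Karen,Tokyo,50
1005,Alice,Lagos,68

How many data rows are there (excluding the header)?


Counting rows (excluding header):
Header: id,name,city,score
Data rows: 6

ANSWER: 6


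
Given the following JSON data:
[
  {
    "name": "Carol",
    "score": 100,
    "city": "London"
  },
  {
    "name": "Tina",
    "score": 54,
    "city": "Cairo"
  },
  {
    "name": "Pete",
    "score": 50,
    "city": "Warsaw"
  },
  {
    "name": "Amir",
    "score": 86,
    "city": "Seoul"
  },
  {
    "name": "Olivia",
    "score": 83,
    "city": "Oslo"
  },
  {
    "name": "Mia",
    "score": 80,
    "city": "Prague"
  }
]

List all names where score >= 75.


Filtering records where score >= 75:
  Carol (score=100) -> YES
  Tina (score=54) -> no
  Pete (score=50) -> no
  Amir (score=86) -> YES
  Olivia (score=83) -> YES
  Mia (score=80) -> YES


ANSWER: Carol, Amir, Olivia, Mia


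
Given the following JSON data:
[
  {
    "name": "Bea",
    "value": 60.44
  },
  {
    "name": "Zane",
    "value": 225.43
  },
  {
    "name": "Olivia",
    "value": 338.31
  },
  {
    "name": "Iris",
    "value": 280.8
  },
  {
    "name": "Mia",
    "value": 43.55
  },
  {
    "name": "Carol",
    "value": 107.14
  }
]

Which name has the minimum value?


Comparing values:
  Bea: 60.44
  Zane: 225.43
  Olivia: 338.31
  Iris: 280.8
  Mia: 43.55
  Carol: 107.14
Minimum: Mia (43.55)

ANSWER: Mia


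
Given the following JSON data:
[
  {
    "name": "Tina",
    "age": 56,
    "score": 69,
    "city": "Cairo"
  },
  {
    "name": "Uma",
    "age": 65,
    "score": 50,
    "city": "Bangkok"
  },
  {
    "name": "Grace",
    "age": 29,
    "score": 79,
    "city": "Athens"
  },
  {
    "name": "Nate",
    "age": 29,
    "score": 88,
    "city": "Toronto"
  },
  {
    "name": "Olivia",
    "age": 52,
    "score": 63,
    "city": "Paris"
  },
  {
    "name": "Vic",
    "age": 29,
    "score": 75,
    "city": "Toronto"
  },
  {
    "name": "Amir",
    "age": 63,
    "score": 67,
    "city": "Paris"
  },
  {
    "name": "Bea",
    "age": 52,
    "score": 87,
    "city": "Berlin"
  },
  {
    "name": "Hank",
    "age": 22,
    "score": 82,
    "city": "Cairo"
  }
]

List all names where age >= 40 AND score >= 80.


Checking both conditions:
  Tina (age=56, score=69) -> no
  Uma (age=65, score=50) -> no
  Grace (age=29, score=79) -> no
  Nate (age=29, score=88) -> no
  Olivia (age=52, score=63) -> no
  Vic (age=29, score=75) -> no
  Amir (age=63, score=67) -> no
  Bea (age=52, score=87) -> YES
  Hank (age=22, score=82) -> no


ANSWER: Bea


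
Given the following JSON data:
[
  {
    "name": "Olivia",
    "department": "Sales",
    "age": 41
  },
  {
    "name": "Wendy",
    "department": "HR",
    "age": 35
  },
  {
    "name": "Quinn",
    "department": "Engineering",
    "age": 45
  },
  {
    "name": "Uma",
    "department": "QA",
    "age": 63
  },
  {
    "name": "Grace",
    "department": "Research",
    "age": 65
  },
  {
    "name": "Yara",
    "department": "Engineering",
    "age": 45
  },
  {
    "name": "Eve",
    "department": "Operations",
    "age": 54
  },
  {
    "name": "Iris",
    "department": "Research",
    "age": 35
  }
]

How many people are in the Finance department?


Scanning records for department = Finance
  No matches found
Count: 0

ANSWER: 0


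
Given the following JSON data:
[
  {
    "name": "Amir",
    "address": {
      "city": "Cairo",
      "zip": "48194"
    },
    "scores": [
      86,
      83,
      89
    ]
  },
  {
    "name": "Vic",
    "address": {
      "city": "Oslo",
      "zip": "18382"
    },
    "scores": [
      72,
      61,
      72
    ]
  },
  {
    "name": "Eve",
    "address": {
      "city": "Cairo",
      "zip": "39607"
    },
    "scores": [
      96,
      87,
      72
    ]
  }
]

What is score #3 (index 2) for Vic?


Path: records[1].scores[2]
Value: 72

ANSWER: 72


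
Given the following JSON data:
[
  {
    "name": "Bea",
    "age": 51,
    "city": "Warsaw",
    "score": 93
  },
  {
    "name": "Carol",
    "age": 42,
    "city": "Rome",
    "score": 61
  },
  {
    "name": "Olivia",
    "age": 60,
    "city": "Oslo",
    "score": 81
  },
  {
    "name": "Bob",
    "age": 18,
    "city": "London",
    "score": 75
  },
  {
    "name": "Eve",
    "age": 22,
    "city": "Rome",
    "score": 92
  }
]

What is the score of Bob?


Looking up record where name = Bob
Record index: 3
Field 'score' = 75

ANSWER: 75


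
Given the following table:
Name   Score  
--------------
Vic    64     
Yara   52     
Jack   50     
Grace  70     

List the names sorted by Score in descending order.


Sorting by Score (descending):
  Grace: 70
  Vic: 64
  Yara: 52
  Jack: 50


ANSWER: Grace, Vic, Yara, Jack


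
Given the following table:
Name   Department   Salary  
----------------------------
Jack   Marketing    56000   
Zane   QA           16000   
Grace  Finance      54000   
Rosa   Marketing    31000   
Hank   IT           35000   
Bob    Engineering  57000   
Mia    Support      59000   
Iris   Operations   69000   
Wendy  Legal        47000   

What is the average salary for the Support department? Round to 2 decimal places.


Support department members:
  Mia: 59000
Sum = 59000
Count = 1
Average = 59000 / 1 = 59000.00

ANSWER: 59000.00


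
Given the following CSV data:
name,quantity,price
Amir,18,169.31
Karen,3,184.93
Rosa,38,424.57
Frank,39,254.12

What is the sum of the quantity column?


Values in 'quantity' column:
  Row 1: 18
  Row 2: 3
  Row 3: 38
  Row 4: 39
Sum = 18 + 3 + 38 + 39 = 98

ANSWER: 98


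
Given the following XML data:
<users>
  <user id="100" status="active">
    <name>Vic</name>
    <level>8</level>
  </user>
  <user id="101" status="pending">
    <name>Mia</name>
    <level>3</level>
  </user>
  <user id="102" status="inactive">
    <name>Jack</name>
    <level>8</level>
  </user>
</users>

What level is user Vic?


Finding user: Vic
<level>8</level>

ANSWER: 8


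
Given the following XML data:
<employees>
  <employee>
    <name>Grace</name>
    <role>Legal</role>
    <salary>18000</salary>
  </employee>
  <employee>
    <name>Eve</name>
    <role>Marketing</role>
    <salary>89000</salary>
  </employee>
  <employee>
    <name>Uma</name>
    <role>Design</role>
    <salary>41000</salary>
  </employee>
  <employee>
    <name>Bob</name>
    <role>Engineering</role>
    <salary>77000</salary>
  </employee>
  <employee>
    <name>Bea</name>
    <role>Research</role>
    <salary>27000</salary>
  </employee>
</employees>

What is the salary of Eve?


Searching for <employee> with <name>Eve</name>
Found at position 2
<salary>89000</salary>

ANSWER: 89000


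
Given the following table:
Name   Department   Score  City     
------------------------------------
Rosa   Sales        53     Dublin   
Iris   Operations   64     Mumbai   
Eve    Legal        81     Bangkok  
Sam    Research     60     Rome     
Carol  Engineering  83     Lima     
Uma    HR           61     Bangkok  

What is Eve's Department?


Row 3: Eve
Department = Legal

ANSWER: Legal


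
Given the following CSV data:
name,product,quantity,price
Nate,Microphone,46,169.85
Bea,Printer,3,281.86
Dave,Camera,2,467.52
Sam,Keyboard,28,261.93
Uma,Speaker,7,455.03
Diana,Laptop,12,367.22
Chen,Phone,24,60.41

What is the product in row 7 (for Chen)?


Row 7: Chen
Column 'product' = Phone

ANSWER: Phone


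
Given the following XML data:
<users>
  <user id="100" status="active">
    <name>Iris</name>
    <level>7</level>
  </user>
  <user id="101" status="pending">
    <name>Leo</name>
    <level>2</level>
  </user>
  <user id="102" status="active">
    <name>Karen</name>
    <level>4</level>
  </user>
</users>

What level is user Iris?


Finding user: Iris
<level>7</level>

ANSWER: 7


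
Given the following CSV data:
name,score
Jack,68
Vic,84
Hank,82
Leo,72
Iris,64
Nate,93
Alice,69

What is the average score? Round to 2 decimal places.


Scores: 68, 84, 82, 72, 64, 93, 69
Sum = 532
Count = 7
Average = 532 / 7 = 76.00

ANSWER: 76.00
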